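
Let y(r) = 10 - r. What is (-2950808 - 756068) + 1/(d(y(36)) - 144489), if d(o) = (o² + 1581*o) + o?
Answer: -685568181821/184945 ≈ -3.7069e+6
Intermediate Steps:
d(o) = o² + 1582*o
(-2950808 - 756068) + 1/(d(y(36)) - 144489) = (-2950808 - 756068) + 1/((10 - 1*36)*(1582 + (10 - 1*36)) - 144489) = -3706876 + 1/((10 - 36)*(1582 + (10 - 36)) - 144489) = -3706876 + 1/(-26*(1582 - 26) - 144489) = -3706876 + 1/(-26*1556 - 144489) = -3706876 + 1/(-40456 - 144489) = -3706876 + 1/(-184945) = -3706876 - 1/184945 = -685568181821/184945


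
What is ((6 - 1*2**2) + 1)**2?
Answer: 9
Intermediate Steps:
((6 - 1*2**2) + 1)**2 = ((6 - 1*4) + 1)**2 = ((6 - 4) + 1)**2 = (2 + 1)**2 = 3**2 = 9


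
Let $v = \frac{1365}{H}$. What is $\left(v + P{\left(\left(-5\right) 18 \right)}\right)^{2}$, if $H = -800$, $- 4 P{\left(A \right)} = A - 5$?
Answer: $\frac{12439729}{25600} \approx 485.93$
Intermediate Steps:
$P{\left(A \right)} = \frac{5}{4} - \frac{A}{4}$ ($P{\left(A \right)} = - \frac{A - 5}{4} = - \frac{-5 + A}{4} = \frac{5}{4} - \frac{A}{4}$)
$v = - \frac{273}{160}$ ($v = \frac{1365}{-800} = 1365 \left(- \frac{1}{800}\right) = - \frac{273}{160} \approx -1.7062$)
$\left(v + P{\left(\left(-5\right) 18 \right)}\right)^{2} = \left(- \frac{273}{160} - \left(- \frac{5}{4} + \frac{\left(-5\right) 18}{4}\right)\right)^{2} = \left(- \frac{273}{160} + \left(\frac{5}{4} - - \frac{45}{2}\right)\right)^{2} = \left(- \frac{273}{160} + \left(\frac{5}{4} + \frac{45}{2}\right)\right)^{2} = \left(- \frac{273}{160} + \frac{95}{4}\right)^{2} = \left(\frac{3527}{160}\right)^{2} = \frac{12439729}{25600}$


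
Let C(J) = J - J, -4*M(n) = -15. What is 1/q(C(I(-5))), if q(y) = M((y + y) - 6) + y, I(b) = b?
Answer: 4/15 ≈ 0.26667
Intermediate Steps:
M(n) = 15/4 (M(n) = -1/4*(-15) = 15/4)
C(J) = 0
q(y) = 15/4 + y
1/q(C(I(-5))) = 1/(15/4 + 0) = 1/(15/4) = 4/15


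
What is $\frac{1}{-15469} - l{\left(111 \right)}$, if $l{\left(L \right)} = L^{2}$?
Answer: $- \frac{190593550}{15469} \approx -12321.0$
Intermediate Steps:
$\frac{1}{-15469} - l{\left(111 \right)} = \frac{1}{-15469} - 111^{2} = - \frac{1}{15469} - 12321 = - \frac{190593550}{15469}$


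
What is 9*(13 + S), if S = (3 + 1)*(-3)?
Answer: 9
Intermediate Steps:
S = -12 (S = 4*(-3) = -12)
9*(13 + S) = 9*(13 - 12) = 9*1 = 9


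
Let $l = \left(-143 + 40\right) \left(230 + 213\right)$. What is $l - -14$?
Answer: $-45615$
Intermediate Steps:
$l = -45629$ ($l = \left(-103\right) 443 = -45629$)
$l - -14 = -45629 - -14 = -45629 + 14 = -45615$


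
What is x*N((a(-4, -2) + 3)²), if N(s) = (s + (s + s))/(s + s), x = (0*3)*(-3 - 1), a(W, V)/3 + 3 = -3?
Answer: 0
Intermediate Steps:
a(W, V) = -18 (a(W, V) = -9 + 3*(-3) = -9 - 9 = -18)
x = 0 (x = 0*(-4) = 0)
N(s) = 3/2 (N(s) = (s + 2*s)/((2*s)) = (3*s)*(1/(2*s)) = 3/2)
x*N((a(-4, -2) + 3)²) = 0*(3/2) = 0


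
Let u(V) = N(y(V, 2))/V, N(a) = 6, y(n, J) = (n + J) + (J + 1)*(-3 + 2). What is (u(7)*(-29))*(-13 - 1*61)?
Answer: 12876/7 ≈ 1839.4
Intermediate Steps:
y(n, J) = -1 + n (y(n, J) = (J + n) + (1 + J)*(-1) = (J + n) + (-1 - J) = -1 + n)
u(V) = 6/V
(u(7)*(-29))*(-13 - 1*61) = ((6/7)*(-29))*(-13 - 1*61) = ((6*(⅐))*(-29))*(-13 - 61) = ((6/7)*(-29))*(-74) = -174/7*(-74) = 12876/7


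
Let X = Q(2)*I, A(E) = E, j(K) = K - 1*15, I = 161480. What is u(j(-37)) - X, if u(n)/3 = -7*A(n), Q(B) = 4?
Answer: -644828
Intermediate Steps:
j(K) = -15 + K (j(K) = K - 15 = -15 + K)
X = 645920 (X = 4*161480 = 645920)
u(n) = -21*n (u(n) = 3*(-7*n) = -21*n)
u(j(-37)) - X = -21*(-15 - 37) - 1*645920 = -21*(-52) - 645920 = 1092 - 645920 = -644828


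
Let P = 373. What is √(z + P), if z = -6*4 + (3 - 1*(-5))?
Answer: √357 ≈ 18.894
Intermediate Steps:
z = -16 (z = -24 + (3 + 5) = -24 + 8 = -16)
√(z + P) = √(-16 + 373) = √357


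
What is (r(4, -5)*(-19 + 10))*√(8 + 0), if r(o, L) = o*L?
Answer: 360*√2 ≈ 509.12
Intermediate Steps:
r(o, L) = L*o
(r(4, -5)*(-19 + 10))*√(8 + 0) = ((-5*4)*(-19 + 10))*√(8 + 0) = (-20*(-9))*√8 = 180*(2*√2) = 360*√2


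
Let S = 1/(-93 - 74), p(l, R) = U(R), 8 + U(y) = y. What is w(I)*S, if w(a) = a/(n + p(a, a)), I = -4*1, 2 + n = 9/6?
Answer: -8/4175 ≈ -0.0019162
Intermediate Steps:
U(y) = -8 + y
p(l, R) = -8 + R
n = -1/2 (n = -2 + 9/6 = -2 + 9*(1/6) = -2 + 3/2 = -1/2 ≈ -0.50000)
I = -4
S = -1/167 (S = 1/(-167) = -1/167 ≈ -0.0059880)
w(a) = a/(-17/2 + a) (w(a) = a/(-1/2 + (-8 + a)) = a/(-17/2 + a))
w(I)*S = (2*(-4)/(-17 + 2*(-4)))*(-1/167) = (2*(-4)/(-17 - 8))*(-1/167) = (2*(-4)/(-25))*(-1/167) = (2*(-4)*(-1/25))*(-1/167) = (8/25)*(-1/167) = -8/4175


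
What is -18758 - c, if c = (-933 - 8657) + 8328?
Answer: -17496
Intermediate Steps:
c = -1262 (c = -9590 + 8328 = -1262)
-18758 - c = -18758 - 1*(-1262) = -18758 + 1262 = -17496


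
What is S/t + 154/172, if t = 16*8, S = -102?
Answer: 271/2752 ≈ 0.098474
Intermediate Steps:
t = 128
S/t + 154/172 = -102/128 + 154/172 = -102*1/128 + 154*(1/172) = -51/64 + 77/86 = 271/2752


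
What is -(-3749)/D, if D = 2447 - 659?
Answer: 3749/1788 ≈ 2.0968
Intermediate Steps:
D = 1788
-(-3749)/D = -(-3749)/1788 = -1*(-3749/1788) = 3749/1788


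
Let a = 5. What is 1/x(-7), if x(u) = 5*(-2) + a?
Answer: -⅕ ≈ -0.20000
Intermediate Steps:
x(u) = -5 (x(u) = 5*(-2) + 5 = -10 + 5 = -5)
1/x(-7) = 1/(-5) = -⅕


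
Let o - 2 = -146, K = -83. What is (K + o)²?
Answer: 51529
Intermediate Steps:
o = -144 (o = 2 - 146 = -144)
(K + o)² = (-83 - 144)² = (-227)² = 51529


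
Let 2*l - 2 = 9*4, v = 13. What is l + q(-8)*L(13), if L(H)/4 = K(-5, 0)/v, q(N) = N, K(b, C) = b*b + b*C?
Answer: -553/13 ≈ -42.538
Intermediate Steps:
K(b, C) = b² + C*b
l = 19 (l = 1 + (9*4)/2 = 1 + (½)*36 = 1 + 18 = 19)
L(H) = 100/13 (L(H) = 4*(-5*(0 - 5)/13) = 4*(-5*(-5)*(1/13)) = 4*(25*(1/13)) = 4*(25/13) = 100/13)
l + q(-8)*L(13) = 19 - 8*100/13 = 19 - 800/13 = -553/13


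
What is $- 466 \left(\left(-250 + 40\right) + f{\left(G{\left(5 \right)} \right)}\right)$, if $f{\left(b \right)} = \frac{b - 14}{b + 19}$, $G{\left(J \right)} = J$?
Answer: $\frac{392139}{4} \approx 98035.0$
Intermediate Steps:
$f{\left(b \right)} = \frac{-14 + b}{19 + b}$
$- 466 \left(\left(-250 + 40\right) + f{\left(G{\left(5 \right)} \right)}\right) = - 466 \left(\left(-250 + 40\right) + \frac{-14 + 5}{19 + 5}\right) = - 466 \left(-210 + \frac{1}{24} \left(-9\right)\right) = - 466 \left(-210 - \frac{3}{8}\right) = \left(-466\right) \left(- \frac{1683}{8}\right) = \frac{392139}{4}$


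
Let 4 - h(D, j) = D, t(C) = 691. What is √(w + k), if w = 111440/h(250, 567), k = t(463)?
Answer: √3600579/123 ≈ 15.427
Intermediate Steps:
h(D, j) = 4 - D
k = 691
w = -55720/123 (w = 111440/(4 - 1*250) = 111440/(4 - 250) = 111440/(-246) = 111440*(-1/246) = -55720/123 ≈ -453.01)
√(w + k) = √(-55720/123 + 691) = √(29273/123) = √3600579/123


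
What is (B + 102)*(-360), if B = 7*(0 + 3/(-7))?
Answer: -35640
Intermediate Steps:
B = -3 (B = 7*(0 + 3*(-1/7)) = 7*(0 - 3/7) = 7*(-3/7) = -3)
(B + 102)*(-360) = (-3 + 102)*(-360) = 99*(-360) = -35640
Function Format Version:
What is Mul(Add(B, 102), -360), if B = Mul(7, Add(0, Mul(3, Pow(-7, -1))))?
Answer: -35640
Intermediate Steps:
B = -3 (B = Mul(7, Add(0, Mul(3, Rational(-1, 7)))) = Mul(7, Add(0, Rational(-3, 7))) = Mul(7, Rational(-3, 7)) = -3)
Mul(Add(B, 102), -360) = Mul(Add(-3, 102), -360) = Mul(99, -360) = -35640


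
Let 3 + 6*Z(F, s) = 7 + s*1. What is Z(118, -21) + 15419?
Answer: 92497/6 ≈ 15416.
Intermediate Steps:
Z(F, s) = ⅔ + s/6 (Z(F, s) = -½ + (7 + s*1)/6 = -½ + (7 + s)/6 = -½ + (7/6 + s/6) = ⅔ + s/6)
Z(118, -21) + 15419 = (⅔ + (⅙)*(-21)) + 15419 = (⅔ - 7/2) + 15419 = -17/6 + 15419 = 92497/6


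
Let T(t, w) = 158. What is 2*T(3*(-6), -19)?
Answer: 316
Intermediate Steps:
2*T(3*(-6), -19) = 2*158 = 316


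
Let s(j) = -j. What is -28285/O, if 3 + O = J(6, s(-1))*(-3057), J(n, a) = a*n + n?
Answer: 28285/36687 ≈ 0.77098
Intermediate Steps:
J(n, a) = n + a*n
O = -36687 (O = -3 + (6*(1 - 1*(-1)))*(-3057) = -3 + (6*(1 + 1))*(-3057) = -3 + (6*2)*(-3057) = -3 + 12*(-3057) = -3 - 36684 = -36687)
-28285/O = -28285/(-36687) = -28285*(-1/36687) = 28285/36687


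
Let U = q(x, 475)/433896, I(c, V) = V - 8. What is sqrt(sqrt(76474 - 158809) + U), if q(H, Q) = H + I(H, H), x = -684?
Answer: sqrt(-9328764 + 2941652169*I*sqrt(82335))/54237 ≈ 11.978 + 11.978*I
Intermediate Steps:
I(c, V) = -8 + V
q(H, Q) = -8 + 2*H (q(H, Q) = H + (-8 + H) = -8 + 2*H)
U = -172/54237 (U = (-8 + 2*(-684))/433896 = (-8 - 1368)*(1/433896) = -1376*1/433896 = -172/54237 ≈ -0.0031713)
sqrt(sqrt(76474 - 158809) + U) = sqrt(sqrt(76474 - 158809) - 172/54237) = sqrt(sqrt(-82335) - 172/54237) = sqrt(I*sqrt(82335) - 172/54237) = sqrt(-172/54237 + I*sqrt(82335))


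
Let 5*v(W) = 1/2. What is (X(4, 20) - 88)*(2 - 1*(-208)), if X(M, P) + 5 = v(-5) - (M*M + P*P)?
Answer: -106869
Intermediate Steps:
v(W) = ⅒ (v(W) = (⅕)/2 = (⅕)*(½) = ⅒)
X(M, P) = -49/10 - M² - P² (X(M, P) = -5 + (⅒ - (M*M + P*P)) = -5 + (⅒ - (M² + P²)) = -5 + (⅒ + (-M² - P²)) = -5 + (⅒ - M² - P²) = -49/10 - M² - P²)
(X(4, 20) - 88)*(2 - 1*(-208)) = ((-49/10 - 1*4² - 1*20²) - 88)*(2 - 1*(-208)) = ((-49/10 - 1*16 - 1*400) - 88)*(2 + 208) = ((-49/10 - 16 - 400) - 88)*210 = (-4209/10 - 88)*210 = -5089/10*210 = -106869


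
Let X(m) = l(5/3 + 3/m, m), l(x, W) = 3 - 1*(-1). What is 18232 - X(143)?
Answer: 18228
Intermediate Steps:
l(x, W) = 4 (l(x, W) = 3 + 1 = 4)
X(m) = 4
18232 - X(143) = 18232 - 1*4 = 18232 - 4 = 18228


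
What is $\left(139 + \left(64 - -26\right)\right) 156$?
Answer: $35724$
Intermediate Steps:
$\left(139 + \left(64 - -26\right)\right) 156 = \left(139 + \left(64 + 26\right)\right) 156 = \left(139 + 90\right) 156 = 229 \cdot 156 = 35724$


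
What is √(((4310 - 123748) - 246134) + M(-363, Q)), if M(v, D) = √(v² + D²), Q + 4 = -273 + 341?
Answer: √(-365572 + √135865) ≈ 604.32*I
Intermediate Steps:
Q = 64 (Q = -4 + (-273 + 341) = -4 + 68 = 64)
M(v, D) = √(D² + v²)
√(((4310 - 123748) - 246134) + M(-363, Q)) = √(((4310 - 123748) - 246134) + √(64² + (-363)²)) = √((-119438 - 246134) + √(4096 + 131769)) = √(-365572 + √135865)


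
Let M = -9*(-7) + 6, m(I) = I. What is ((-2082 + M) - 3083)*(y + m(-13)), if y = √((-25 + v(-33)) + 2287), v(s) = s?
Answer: 66248 - 5096*√2229 ≈ -1.7435e+5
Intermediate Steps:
M = 69 (M = 63 + 6 = 69)
y = √2229 (y = √((-25 - 33) + 2287) = √(-58 + 2287) = √2229 ≈ 47.212)
((-2082 + M) - 3083)*(y + m(-13)) = ((-2082 + 69) - 3083)*(√2229 - 13) = (-2013 - 3083)*(-13 + √2229) = -5096*(-13 + √2229) = 66248 - 5096*√2229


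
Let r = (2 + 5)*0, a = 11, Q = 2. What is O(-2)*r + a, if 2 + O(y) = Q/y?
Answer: 11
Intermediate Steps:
r = 0 (r = 7*0 = 0)
O(y) = -2 + 2/y
O(-2)*r + a = (-2 + 2/(-2))*0 + 11 = (-2 + 2*(-½))*0 + 11 = (-2 - 1)*0 + 11 = -3*0 + 11 = 0 + 11 = 11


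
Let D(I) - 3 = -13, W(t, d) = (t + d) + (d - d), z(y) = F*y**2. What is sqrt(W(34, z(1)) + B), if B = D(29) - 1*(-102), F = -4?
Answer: sqrt(122) ≈ 11.045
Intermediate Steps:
z(y) = -4*y**2
W(t, d) = d + t (W(t, d) = (d + t) + 0 = d + t)
D(I) = -10 (D(I) = 3 - 13 = -10)
B = 92 (B = -10 - 1*(-102) = -10 + 102 = 92)
sqrt(W(34, z(1)) + B) = sqrt((-4*1**2 + 34) + 92) = sqrt((-4*1 + 34) + 92) = sqrt((-4 + 34) + 92) = sqrt(30 + 92) = sqrt(122)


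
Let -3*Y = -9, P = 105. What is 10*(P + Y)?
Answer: 1080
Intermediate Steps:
Y = 3 (Y = -⅓*(-9) = 3)
10*(P + Y) = 10*(105 + 3) = 10*108 = 1080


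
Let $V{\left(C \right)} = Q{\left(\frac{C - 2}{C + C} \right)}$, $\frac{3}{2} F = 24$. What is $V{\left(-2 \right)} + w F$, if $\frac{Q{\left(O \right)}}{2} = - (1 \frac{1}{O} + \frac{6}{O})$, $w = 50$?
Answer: $786$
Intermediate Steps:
$F = 16$ ($F = \frac{2}{3} \cdot 24 = 16$)
$Q{\left(O \right)} = - \frac{14}{O}$ ($Q{\left(O \right)} = 2 \left(- (1 \frac{1}{O} + \frac{6}{O})\right) = 2 \left(- (\frac{1}{O} + \frac{6}{O})\right) = 2 \left(- \frac{7}{O}\right) = - \frac{14}{O}$)
$V{\left(C \right)} = - \frac{28 C}{-2 + C}$ ($V{\left(C \right)} = - \frac{14}{\left(C - 2\right) \frac{1}{C + C}} = - \frac{14}{\left(-2 + C\right) \frac{1}{2 C}} = - \frac{14}{\frac{1}{2} \frac{1}{C} \left(-2 + C\right)} = - 14 \frac{2 C}{-2 + C} = - \frac{28 C}{-2 + C}$)
$V{\left(-2 \right)} + w F = \left(-28\right) \left(-2\right) \frac{1}{-2 - 2} + 50 \cdot 16 = \left(-28\right) \left(-2\right) \frac{1}{-4} + 800 = \left(-28\right) \left(-2\right) \left(- \frac{1}{4}\right) + 800 = -14 + 800 = 786$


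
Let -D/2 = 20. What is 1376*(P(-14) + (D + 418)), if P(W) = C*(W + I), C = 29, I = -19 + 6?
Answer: -557280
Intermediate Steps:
I = -13
D = -40 (D = -2*20 = -40)
P(W) = -377 + 29*W (P(W) = 29*(W - 13) = 29*(-13 + W) = -377 + 29*W)
1376*(P(-14) + (D + 418)) = 1376*((-377 + 29*(-14)) + (-40 + 418)) = 1376*((-377 - 406) + 378) = 1376*(-783 + 378) = 1376*(-405) = -557280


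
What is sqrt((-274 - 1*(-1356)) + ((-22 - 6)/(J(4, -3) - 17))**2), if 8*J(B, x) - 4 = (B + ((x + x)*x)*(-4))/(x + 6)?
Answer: sqrt(911726)/29 ≈ 32.926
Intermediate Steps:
J(B, x) = 1/2 + (B - 8*x**2)/(8*(6 + x)) (J(B, x) = 1/2 + ((B + ((x + x)*x)*(-4))/(x + 6))/8 = 1/2 + ((B + ((2*x)*x)*(-4))/(6 + x))/8 = 1/2 + ((B + (2*x**2)*(-4))/(6 + x))/8 = 1/2 + ((B - 8*x**2)/(6 + x))/8 = 1/2 + (B - 8*x**2)/(8*(6 + x)))
sqrt((-274 - 1*(-1356)) + ((-22 - 6)/(J(4, -3) - 17))**2) = sqrt((-274 - 1*(-1356)) + ((-22 - 6)/((3 + (1/2)*(-3) - 1*(-3)**2 + (1/8)*4)/(6 - 3) - 17))**2) = sqrt((-274 + 1356) + (-28/((3 - 3/2 - 1*9 + 1/2)/3 - 17))**2) = sqrt(1082 + (-28/((3 - 3/2 - 9 + 1/2)/3 - 17))**2) = sqrt(1082 + (-28/((1/3)*(-7) - 17))**2) = sqrt(1082 + (-28/(-7/3 - 17))**2) = sqrt(1082 + (-28/(-58/3))**2) = sqrt(1082 + (-28*(-3/58))**2) = sqrt(1082 + (42/29)**2) = sqrt(1082 + 1764/841) = sqrt(911726/841) = sqrt(911726)/29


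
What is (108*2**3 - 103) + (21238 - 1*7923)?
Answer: 14076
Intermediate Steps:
(108*2**3 - 103) + (21238 - 1*7923) = (108*8 - 103) + (21238 - 7923) = (864 - 103) + 13315 = 761 + 13315 = 14076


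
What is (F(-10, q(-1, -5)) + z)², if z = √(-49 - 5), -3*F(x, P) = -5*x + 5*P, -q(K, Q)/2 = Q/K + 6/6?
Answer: -386/9 + 20*I*√6 ≈ -42.889 + 48.99*I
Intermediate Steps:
q(K, Q) = -2 - 2*Q/K (q(K, Q) = -2*(Q/K + 6/6) = -2*(Q/K + 6*(⅙)) = -2*(Q/K + 1) = -2*(1 + Q/K) = -2 - 2*Q/K)
F(x, P) = -5*P/3 + 5*x/3 (F(x, P) = -(-5*x + 5*P)/3 = -5*P/3 + 5*x/3)
z = 3*I*√6 (z = √(-54) = 3*I*√6 ≈ 7.3485*I)
(F(-10, q(-1, -5)) + z)² = ((-5*(-2 - 2*(-5)/(-1))/3 + (5/3)*(-10)) + 3*I*√6)² = ((-5*(-2 - 2*(-5)*(-1))/3 - 50/3) + 3*I*√6)² = ((-5*(-2 - 10)/3 - 50/3) + 3*I*√6)² = ((-5/3*(-12) - 50/3) + 3*I*√6)² = ((20 - 50/3) + 3*I*√6)² = (10/3 + 3*I*√6)²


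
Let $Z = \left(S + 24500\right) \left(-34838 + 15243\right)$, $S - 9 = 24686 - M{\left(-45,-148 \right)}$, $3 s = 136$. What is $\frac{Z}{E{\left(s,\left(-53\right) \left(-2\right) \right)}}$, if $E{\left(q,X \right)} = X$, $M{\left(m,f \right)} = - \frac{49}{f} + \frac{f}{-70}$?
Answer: $- \frac{998629519927}{109816} \approx -9.0937 \cdot 10^{6}$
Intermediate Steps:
$M{\left(m,f \right)} = - \frac{49}{f} - \frac{f}{70}$ ($M{\left(m,f \right)} = - \frac{49}{f} + f \left(- \frac{1}{70}\right) = - \frac{49}{f} - \frac{f}{70}$)
$s = \frac{136}{3}$ ($s = \frac{1}{3} \cdot 136 = \frac{136}{3} \approx 45.333$)
$S = \frac{127907433}{5180}$ ($S = 9 - \left(-24686 + \frac{49}{148} + \frac{74}{35}\right) = 9 + \left(24686 - \left(\left(-49\right) \left(- \frac{1}{148}\right) + \frac{74}{35}\right)\right) = 9 + \left(24686 - \left(\frac{49}{148} + \frac{74}{35}\right)\right) = 9 + \left(24686 - \frac{12667}{5180}\right) = 9 + \frac{127860813}{5180} = \frac{127907433}{5180} \approx 24693.0$)
$Z = - \frac{998629519927}{1036}$ ($Z = \left(\frac{127907433}{5180} + 24500\right) \left(-34838 + 15243\right) = \frac{254817433}{5180} \left(-19595\right) = - \frac{998629519927}{1036} \approx -9.6393 \cdot 10^{8}$)
$\frac{Z}{E{\left(s,\left(-53\right) \left(-2\right) \right)}} = - \frac{998629519927}{1036 \left(\left(-53\right) \left(-2\right)\right)} = - \frac{998629519927}{1036 \cdot 106} = \left(- \frac{998629519927}{1036}\right) \frac{1}{106} = - \frac{998629519927}{109816}$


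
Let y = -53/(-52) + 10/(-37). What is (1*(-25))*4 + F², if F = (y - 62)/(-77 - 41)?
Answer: -5140464986991/51543529024 ≈ -99.731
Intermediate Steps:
y = 1441/1924 (y = -53*(-1/52) + 10*(-1/37) = 53/52 - 10/37 = 1441/1924 ≈ 0.74896)
F = 117847/227032 (F = (1441/1924 - 62)/(-77 - 41) = -117847/1924/(-118) = -117847/1924*(-1/118) = 117847/227032 ≈ 0.51908)
(1*(-25))*4 + F² = (1*(-25))*4 + (117847/227032)² = -25*4 + 13887915409/51543529024 = -100 + 13887915409/51543529024 = -5140464986991/51543529024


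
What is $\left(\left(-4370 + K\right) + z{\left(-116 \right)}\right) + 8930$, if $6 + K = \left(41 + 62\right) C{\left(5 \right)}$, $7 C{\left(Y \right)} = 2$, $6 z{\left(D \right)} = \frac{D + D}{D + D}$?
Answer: $\frac{192511}{42} \approx 4583.6$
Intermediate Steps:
$z{\left(D \right)} = \frac{1}{6}$ ($z{\left(D \right)} = \frac{\left(D + D\right) \frac{1}{D + D}}{6} = \frac{2 D \frac{1}{2 D}}{6} = \frac{1}{6} \cdot 1 = \frac{1}{6}$)
$C{\left(Y \right)} = \frac{2}{7}$ ($C{\left(Y \right)} = \frac{1}{7} \cdot 2 = \frac{2}{7}$)
$K = \frac{164}{7}$ ($K = -6 + \left(41 + 62\right) \frac{2}{7} = -6 + 103 \cdot \frac{2}{7} = -6 + \frac{206}{7} = \frac{164}{7} \approx 23.429$)
$\left(\left(-4370 + K\right) + z{\left(-116 \right)}\right) + 8930 = \left(\left(-4370 + \frac{164}{7}\right) + \frac{1}{6}\right) + 8930 = \left(- \frac{30426}{7} + \frac{1}{6}\right) + 8930 = - \frac{182549}{42} + 8930 = \frac{192511}{42}$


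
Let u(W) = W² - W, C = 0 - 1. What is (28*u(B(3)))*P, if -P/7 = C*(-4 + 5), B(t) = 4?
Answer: 2352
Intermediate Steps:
C = -1
P = 7 (P = -(-7)*(-4 + 5) = -(-7) = -7*(-1) = 7)
(28*u(B(3)))*P = (28*(4*(-1 + 4)))*7 = (28*(4*3))*7 = (28*12)*7 = 336*7 = 2352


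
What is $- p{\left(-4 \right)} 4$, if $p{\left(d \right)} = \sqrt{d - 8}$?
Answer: $- 8 i \sqrt{3} \approx - 13.856 i$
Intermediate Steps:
$p{\left(d \right)} = \sqrt{-8 + d}$
$- p{\left(-4 \right)} 4 = - \sqrt{-8 - 4} \cdot 4 = - \sqrt{-12} \cdot 4 = - 2 i \sqrt{3} \cdot 4 = - 8 i \sqrt{3}$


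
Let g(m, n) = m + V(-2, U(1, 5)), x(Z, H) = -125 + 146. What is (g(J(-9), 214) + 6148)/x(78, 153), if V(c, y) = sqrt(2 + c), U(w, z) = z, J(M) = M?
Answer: 877/3 ≈ 292.33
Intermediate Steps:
x(Z, H) = 21
g(m, n) = m (g(m, n) = m + sqrt(2 - 2) = m + sqrt(0) = m + 0 = m)
(g(J(-9), 214) + 6148)/x(78, 153) = (-9 + 6148)/21 = 6139*(1/21) = 877/3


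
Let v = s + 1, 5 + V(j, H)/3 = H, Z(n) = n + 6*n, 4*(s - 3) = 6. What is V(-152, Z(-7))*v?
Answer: -891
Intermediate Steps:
s = 9/2 (s = 3 + (1/4)*6 = 3 + 3/2 = 9/2 ≈ 4.5000)
Z(n) = 7*n
V(j, H) = -15 + 3*H
v = 11/2 (v = 9/2 + 1 = 11/2 ≈ 5.5000)
V(-152, Z(-7))*v = (-15 + 3*(7*(-7)))*(11/2) = (-15 + 3*(-49))*(11/2) = (-15 - 147)*(11/2) = -162*11/2 = -891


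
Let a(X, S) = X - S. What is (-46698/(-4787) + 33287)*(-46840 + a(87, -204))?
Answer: -7419518052283/4787 ≈ -1.5499e+9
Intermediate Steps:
(-46698/(-4787) + 33287)*(-46840 + a(87, -204)) = (-46698/(-4787) + 33287)*(-46840 + (87 - 1*(-204))) = (-46698*(-1/4787) + 33287)*(-46840 + (87 + 204)) = (46698/4787 + 33287)*(-46840 + 291) = (159391567/4787)*(-46549) = -7419518052283/4787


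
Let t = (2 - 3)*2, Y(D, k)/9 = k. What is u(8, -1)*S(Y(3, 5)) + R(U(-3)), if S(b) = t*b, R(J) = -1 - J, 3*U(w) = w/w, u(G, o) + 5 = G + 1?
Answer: -1084/3 ≈ -361.33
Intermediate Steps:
u(G, o) = -4 + G (u(G, o) = -5 + (G + 1) = -5 + (1 + G) = -4 + G)
Y(D, k) = 9*k
U(w) = 1/3 (U(w) = (w/w)/3 = (1/3)*1 = 1/3)
t = -2 (t = -1*2 = -2)
S(b) = -2*b
u(8, -1)*S(Y(3, 5)) + R(U(-3)) = (-4 + 8)*(-18*5) + (-1 - 1*1/3) = 4*(-2*45) + (-1 - 1/3) = 4*(-90) - 4/3 = -360 - 4/3 = -1084/3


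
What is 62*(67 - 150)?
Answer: -5146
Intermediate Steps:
62*(67 - 150) = 62*(-83) = -5146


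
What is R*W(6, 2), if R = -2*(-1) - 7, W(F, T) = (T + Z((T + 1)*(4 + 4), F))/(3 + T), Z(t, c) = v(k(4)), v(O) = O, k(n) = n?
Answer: -6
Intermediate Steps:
Z(t, c) = 4
W(F, T) = (4 + T)/(3 + T) (W(F, T) = (T + 4)/(3 + T) = (4 + T)/(3 + T))
R = -5 (R = 2 - 7 = -5)
R*W(6, 2) = -5*(4 + 2)/(3 + 2) = -5*6/5 = -6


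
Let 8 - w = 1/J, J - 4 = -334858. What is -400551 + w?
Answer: -134123425721/334854 ≈ -4.0054e+5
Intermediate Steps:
J = -334854 (J = 4 - 334858 = -334854)
w = 2678833/334854 (w = 8 - 1/(-334854) = 8 - 1*(-1/334854) = 8 + 1/334854 = 2678833/334854 ≈ 8.0000)
-400551 + w = -400551 + 2678833/334854 = -134123425721/334854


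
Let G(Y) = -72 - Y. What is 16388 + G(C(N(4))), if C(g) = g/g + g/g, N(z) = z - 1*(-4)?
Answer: 16314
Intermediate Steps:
N(z) = 4 + z (N(z) = z + 4 = 4 + z)
C(g) = 2 (C(g) = 1 + 1 = 2)
16388 + G(C(N(4))) = 16388 + (-72 - 1*2) = 16388 + (-72 - 2) = 16388 - 74 = 16314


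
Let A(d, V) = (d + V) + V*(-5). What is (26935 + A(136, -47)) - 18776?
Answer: 8483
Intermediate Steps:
A(d, V) = d - 4*V (A(d, V) = (V + d) - 5*V = d - 4*V)
(26935 + A(136, -47)) - 18776 = (26935 + (136 - 4*(-47))) - 18776 = (26935 + (136 + 188)) - 18776 = (26935 + 324) - 18776 = 27259 - 18776 = 8483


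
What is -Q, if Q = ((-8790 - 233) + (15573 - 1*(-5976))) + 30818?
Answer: -43344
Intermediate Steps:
Q = 43344 (Q = (-9023 + (15573 + 5976)) + 30818 = (-9023 + 21549) + 30818 = 12526 + 30818 = 43344)
-Q = -1*43344 = -43344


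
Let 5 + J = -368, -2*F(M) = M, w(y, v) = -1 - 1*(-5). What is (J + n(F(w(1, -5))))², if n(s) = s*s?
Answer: 136161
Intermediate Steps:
w(y, v) = 4 (w(y, v) = -1 + 5 = 4)
F(M) = -M/2
n(s) = s²
J = -373 (J = -5 - 368 = -373)
(J + n(F(w(1, -5))))² = (-373 + (-½*4)²)² = (-373 + (-2)²)² = (-373 + 4)² = (-369)² = 136161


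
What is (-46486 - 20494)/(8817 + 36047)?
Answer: -16745/11216 ≈ -1.4930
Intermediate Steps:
(-46486 - 20494)/(8817 + 36047) = -66980/44864 = -66980*1/44864 = -16745/11216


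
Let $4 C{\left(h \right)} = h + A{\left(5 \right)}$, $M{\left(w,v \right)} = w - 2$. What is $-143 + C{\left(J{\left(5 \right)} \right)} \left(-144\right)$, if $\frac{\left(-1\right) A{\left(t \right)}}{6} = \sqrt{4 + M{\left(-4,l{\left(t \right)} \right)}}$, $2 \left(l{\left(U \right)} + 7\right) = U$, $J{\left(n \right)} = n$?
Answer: $-323 + 216 i \sqrt{2} \approx -323.0 + 305.47 i$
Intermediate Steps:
$l{\left(U \right)} = -7 + \frac{U}{2}$
$M{\left(w,v \right)} = -2 + w$ ($M{\left(w,v \right)} = w - 2 = -2 + w$)
$A{\left(t \right)} = - 6 i \sqrt{2}$ ($A{\left(t \right)} = - 6 \sqrt{4 - 6} = - 6 \sqrt{-2} = - 6 i \sqrt{2}$)
$C{\left(h \right)} = \frac{h}{4} - \frac{3 i \sqrt{2}}{2}$ ($C{\left(h \right)} = \frac{h - 6 i \sqrt{2}}{4} = \frac{h}{4} - \frac{3 i \sqrt{2}}{2}$)
$-143 + C{\left(J{\left(5 \right)} \right)} \left(-144\right) = -143 + \left(\frac{1}{4} \cdot 5 - \frac{3 i \sqrt{2}}{2}\right) \left(-144\right) = -143 + \left(\frac{5}{4} - \frac{3 i \sqrt{2}}{2}\right) \left(-144\right) = -143 - \left(180 - 216 i \sqrt{2}\right) = -323 + 216 i \sqrt{2}$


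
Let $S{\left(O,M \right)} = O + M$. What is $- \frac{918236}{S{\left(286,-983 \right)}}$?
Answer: $\frac{22396}{17} \approx 1317.4$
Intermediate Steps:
$S{\left(O,M \right)} = M + O$
$- \frac{918236}{S{\left(286,-983 \right)}} = - \frac{918236}{-983 + 286} = - \frac{918236}{-697} = \left(-918236\right) \left(- \frac{1}{697}\right) = \frac{22396}{17}$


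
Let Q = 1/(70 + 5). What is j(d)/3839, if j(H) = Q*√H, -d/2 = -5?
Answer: √10/287925 ≈ 1.0983e-5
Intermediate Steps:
d = 10 (d = -2*(-5) = 10)
Q = 1/75 ≈ 0.013333
j(H) = √H/75
j(d)/3839 = (√10/75)/3839 = (√10/75)*(1/3839) = √10/287925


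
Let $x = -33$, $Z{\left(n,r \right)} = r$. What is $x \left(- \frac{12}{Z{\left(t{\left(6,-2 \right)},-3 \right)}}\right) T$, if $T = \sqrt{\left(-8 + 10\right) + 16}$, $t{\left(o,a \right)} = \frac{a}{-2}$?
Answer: $- 396 \sqrt{2} \approx -560.03$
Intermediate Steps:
$t{\left(o,a \right)} = - \frac{a}{2}$ ($t{\left(o,a \right)} = a \left(- \frac{1}{2}\right) = - \frac{a}{2}$)
$T = 3 \sqrt{2}$ ($T = \sqrt{2 + 16} = \sqrt{18} = 3 \sqrt{2} \approx 4.2426$)
$x \left(- \frac{12}{Z{\left(t{\left(6,-2 \right)},-3 \right)}}\right) T = - 33 \left(- \frac{12}{-3}\right) 3 \sqrt{2} = - 33 \left(\left(-12\right) \left(- \frac{1}{3}\right)\right) 3 \sqrt{2} = \left(-33\right) 4 \cdot 3 \sqrt{2} = - 132 \cdot 3 \sqrt{2} = - 396 \sqrt{2}$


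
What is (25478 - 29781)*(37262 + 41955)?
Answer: -340870751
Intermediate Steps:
(25478 - 29781)*(37262 + 41955) = -4303*79217 = -340870751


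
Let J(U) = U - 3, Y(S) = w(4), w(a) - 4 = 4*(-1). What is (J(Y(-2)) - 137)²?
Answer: 19600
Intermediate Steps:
w(a) = 0 (w(a) = 4 + 4*(-1) = 4 - 4 = 0)
Y(S) = 0
J(U) = -3 + U
(J(Y(-2)) - 137)² = ((-3 + 0) - 137)² = (-3 - 137)² = (-140)² = 19600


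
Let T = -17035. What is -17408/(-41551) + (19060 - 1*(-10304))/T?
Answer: -923558284/707821285 ≈ -1.3048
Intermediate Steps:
-17408/(-41551) + (19060 - 1*(-10304))/T = -17408/(-41551) + (19060 - 1*(-10304))/(-17035) = -17408*(-1/41551) + (19060 + 10304)*(-1/17035) = 17408/41551 + 29364*(-1/17035) = 17408/41551 - 29364/17035 = -923558284/707821285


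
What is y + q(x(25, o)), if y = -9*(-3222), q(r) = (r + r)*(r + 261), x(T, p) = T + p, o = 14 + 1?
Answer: 53078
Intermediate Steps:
o = 15
q(r) = 2*r*(261 + r) (q(r) = (2*r)*(261 + r) = 2*r*(261 + r))
y = 28998
y + q(x(25, o)) = 28998 + 2*(25 + 15)*(261 + (25 + 15)) = 28998 + 2*40*(261 + 40) = 28998 + 2*40*301 = 28998 + 24080 = 53078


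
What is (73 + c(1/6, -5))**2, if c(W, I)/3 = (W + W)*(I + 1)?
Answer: 4761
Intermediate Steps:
c(W, I) = 6*W*(1 + I) (c(W, I) = 3*((W + W)*(I + 1)) = 3*((2*W)*(1 + I)) = 3*(2*W*(1 + I)) = 6*W*(1 + I))
(73 + c(1/6, -5))**2 = (73 + 6*(1 - 5)/6)**2 = (73 + 6*(1/6)*(-4))**2 = (73 - 4)**2 = 69**2 = 4761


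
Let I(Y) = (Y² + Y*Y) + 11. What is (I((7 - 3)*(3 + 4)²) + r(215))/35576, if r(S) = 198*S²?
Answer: 9229393/35576 ≈ 259.43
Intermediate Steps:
I(Y) = 11 + 2*Y² (I(Y) = (Y² + Y²) + 11 = 2*Y² + 11 = 11 + 2*Y²)
(I((7 - 3)*(3 + 4)²) + r(215))/35576 = ((11 + 2*((7 - 3)*(3 + 4)²)²) + 198*215²)/35576 = ((11 + 2*(4*7²)²) + 198*46225)*(1/35576) = ((11 + 2*(4*49)²) + 9152550)*(1/35576) = ((11 + 2*196²) + 9152550)*(1/35576) = ((11 + 2*38416) + 9152550)*(1/35576) = ((11 + 76832) + 9152550)*(1/35576) = (76843 + 9152550)*(1/35576) = 9229393*(1/35576) = 9229393/35576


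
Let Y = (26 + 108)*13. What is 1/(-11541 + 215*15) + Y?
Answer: 14486471/8316 ≈ 1742.0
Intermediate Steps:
Y = 1742 (Y = 134*13 = 1742)
1/(-11541 + 215*15) + Y = 1/(-11541 + 215*15) + 1742 = 1/(-11541 + 3225) + 1742 = 1/(-8316) + 1742 = -1/8316 + 1742 = 14486471/8316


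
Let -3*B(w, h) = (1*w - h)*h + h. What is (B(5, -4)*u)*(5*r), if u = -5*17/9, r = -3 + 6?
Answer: -17000/9 ≈ -1888.9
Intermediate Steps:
B(w, h) = -h/3 - h*(w - h)/3 (B(w, h) = -((1*w - h)*h + h)/3 = -((w - h)*h + h)/3 = -(h*(w - h) + h)/3 = -(h + h*(w - h))/3 = -h/3 - h*(w - h)/3)
r = 3
u = -85/9 (u = -85*⅑ = -85/9 ≈ -9.4444)
(B(5, -4)*u)*(5*r) = (((⅓)*(-4)*(-1 - 4 - 1*5))*(-85/9))*(5*3) = (((⅓)*(-4)*(-1 - 4 - 5))*(-85/9))*15 = (((⅓)*(-4)*(-10))*(-85/9))*15 = ((40/3)*(-85/9))*15 = -3400/27*15 = -17000/9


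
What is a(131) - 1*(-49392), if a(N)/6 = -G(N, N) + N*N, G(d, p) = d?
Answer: 151572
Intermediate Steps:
a(N) = -6*N + 6*N² (a(N) = 6*(-N + N*N) = 6*(-N + N²) = 6*(N² - N) = -6*N + 6*N²)
a(131) - 1*(-49392) = 6*131*(-1 + 131) - 1*(-49392) = 6*131*130 + 49392 = 102180 + 49392 = 151572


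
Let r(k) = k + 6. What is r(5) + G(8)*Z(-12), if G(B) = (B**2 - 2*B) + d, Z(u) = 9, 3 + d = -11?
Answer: 317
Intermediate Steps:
d = -14 (d = -3 - 11 = -14)
r(k) = 6 + k
G(B) = -14 + B**2 - 2*B (G(B) = (B**2 - 2*B) - 14 = -14 + B**2 - 2*B)
r(5) + G(8)*Z(-12) = (6 + 5) + (-14 + 8**2 - 2*8)*9 = 11 + (-14 + 64 - 16)*9 = 11 + 34*9 = 11 + 306 = 317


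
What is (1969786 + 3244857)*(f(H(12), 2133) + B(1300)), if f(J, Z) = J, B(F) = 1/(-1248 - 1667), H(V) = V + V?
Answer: 364811209637/2915 ≈ 1.2515e+8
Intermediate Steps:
H(V) = 2*V
B(F) = -1/2915 (B(F) = 1/(-2915) = -1/2915)
(1969786 + 3244857)*(f(H(12), 2133) + B(1300)) = (1969786 + 3244857)*(2*12 - 1/2915) = 5214643*(24 - 1/2915) = 5214643*(69959/2915) = 364811209637/2915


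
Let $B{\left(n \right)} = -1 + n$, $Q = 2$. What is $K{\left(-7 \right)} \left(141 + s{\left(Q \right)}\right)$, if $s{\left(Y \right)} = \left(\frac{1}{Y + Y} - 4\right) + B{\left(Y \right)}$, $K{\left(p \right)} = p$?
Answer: $- \frac{3871}{4} \approx -967.75$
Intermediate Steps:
$s{\left(Y \right)} = -5 + Y + \frac{1}{2 Y}$ ($s{\left(Y \right)} = \left(\frac{1}{Y + Y} - 4\right) + \left(-1 + Y\right) = \left(\frac{1}{2 Y} - 4\right) + \left(-1 + Y\right) = \left(-4 + \frac{1}{2 Y}\right) + \left(-1 + Y\right) = -5 + Y + \frac{1}{2 Y}$)
$K{\left(-7 \right)} \left(141 + s{\left(Q \right)}\right) = - 7 \left(141 + \left(-5 + 2 + \frac{1}{2 \cdot 2}\right)\right) = - 7 \left(141 + \left(-5 + 2 + \frac{1}{2} \cdot \frac{1}{2}\right)\right) = - 7 \left(141 + \left(-5 + 2 + \frac{1}{4}\right)\right) = - 7 \left(141 - \frac{11}{4}\right) = \left(-7\right) \frac{553}{4} = - \frac{3871}{4}$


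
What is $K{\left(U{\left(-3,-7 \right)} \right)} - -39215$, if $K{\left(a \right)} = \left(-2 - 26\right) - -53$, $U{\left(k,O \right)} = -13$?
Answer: $39240$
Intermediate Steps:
$K{\left(a \right)} = 25$ ($K{\left(a \right)} = \left(-2 - 26\right) + 53 = -28 + 53 = 25$)
$K{\left(U{\left(-3,-7 \right)} \right)} - -39215 = 25 - -39215 = 25 + 39215 = 39240$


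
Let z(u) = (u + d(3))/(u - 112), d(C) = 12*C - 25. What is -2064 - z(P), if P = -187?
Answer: -617312/299 ≈ -2064.6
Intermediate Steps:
d(C) = -25 + 12*C
z(u) = (11 + u)/(-112 + u) (z(u) = (u + (-25 + 12*3))/(u - 112) = (u + (-25 + 36))/(-112 + u) = (u + 11)/(-112 + u) = (11 + u)/(-112 + u))
-2064 - z(P) = -2064 - (11 - 187)/(-112 - 187) = -2064 - (-176)/(-299) = -2064 - (-1)*(-176)/299 = -2064 - 1*176/299 = -2064 - 176/299 = -617312/299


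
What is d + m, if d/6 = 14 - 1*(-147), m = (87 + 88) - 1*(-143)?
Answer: 1284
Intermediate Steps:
m = 318 (m = 175 + 143 = 318)
d = 966 (d = 6*(14 - 1*(-147)) = 6*(14 + 147) = 6*161 = 966)
d + m = 966 + 318 = 1284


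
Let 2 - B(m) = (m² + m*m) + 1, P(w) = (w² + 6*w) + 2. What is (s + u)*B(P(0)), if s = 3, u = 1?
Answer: -28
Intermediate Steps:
P(w) = 2 + w² + 6*w
B(m) = 1 - 2*m² (B(m) = 2 - ((m² + m*m) + 1) = 2 - ((m² + m²) + 1) = 2 - (2*m² + 1) = 2 - (1 + 2*m²) = 2 + (-1 - 2*m²) = 1 - 2*m²)
(s + u)*B(P(0)) = (3 + 1)*(1 - 2*(2 + 0² + 6*0)²) = 4*(1 - 2*(2 + 0 + 0)²) = 4*(1 - 2*2²) = 4*(1 - 2*4) = 4*(1 - 8) = 4*(-7) = -28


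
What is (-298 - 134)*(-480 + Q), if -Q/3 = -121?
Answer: 50544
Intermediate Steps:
Q = 363 (Q = -3*(-121) = 363)
(-298 - 134)*(-480 + Q) = (-298 - 134)*(-480 + 363) = -432*(-117) = 50544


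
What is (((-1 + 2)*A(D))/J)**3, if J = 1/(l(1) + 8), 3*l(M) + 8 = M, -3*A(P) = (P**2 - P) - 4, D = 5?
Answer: -20123648/729 ≈ -27604.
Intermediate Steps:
A(P) = 4/3 - P**2/3 + P/3 (A(P) = -((P**2 - P) - 4)/3 = -(-4 + P**2 - P)/3 = 4/3 - P**2/3 + P/3)
l(M) = -8/3 + M/3
J = 3/17 (J = 1/((-8/3 + (1/3)*1) + 8) = 1/((-8/3 + 1/3) + 8) = 1/(-7/3 + 8) = 1/(17/3) = 3/17 ≈ 0.17647)
(((-1 + 2)*A(D))/J)**3 = (((-1 + 2)*(4/3 - 1/3*5**2 + (1/3)*5))/(3/17))**3 = ((1*(4/3 - 1/3*25 + 5/3))*(17/3))**3 = ((1*(4/3 - 25/3 + 5/3))*(17/3))**3 = ((1*(-16/3))*(17/3))**3 = (-16/3*17/3)**3 = (-272/9)**3 = -20123648/729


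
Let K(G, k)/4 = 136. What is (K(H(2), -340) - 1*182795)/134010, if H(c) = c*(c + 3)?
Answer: -182251/134010 ≈ -1.3600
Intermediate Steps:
H(c) = c*(3 + c)
K(G, k) = 544 (K(G, k) = 4*136 = 544)
(K(H(2), -340) - 1*182795)/134010 = (544 - 1*182795)/134010 = (544 - 182795)*(1/134010) = -182251*1/134010 = -182251/134010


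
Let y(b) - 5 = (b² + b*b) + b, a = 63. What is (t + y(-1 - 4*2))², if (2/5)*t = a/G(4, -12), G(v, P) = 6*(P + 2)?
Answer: 1545049/64 ≈ 24141.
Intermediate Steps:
y(b) = 5 + b + 2*b² (y(b) = 5 + ((b² + b*b) + b) = 5 + ((b² + b²) + b) = 5 + (2*b² + b) = 5 + (b + 2*b²) = 5 + b + 2*b²)
G(v, P) = 12 + 6*P (G(v, P) = 6*(2 + P) = 12 + 6*P)
t = -21/8 (t = 5*(63/(12 + 6*(-12)))/2 = 5*(63/(12 - 72))/2 = 5*(63/(-60))/2 = 5*(63*(-1/60))/2 = (5/2)*(-21/20) = -21/8 ≈ -2.6250)
(t + y(-1 - 4*2))² = (-21/8 + (5 + (-1 - 4*2) + 2*(-1 - 4*2)²))² = (-21/8 + (5 + (-1 - 8) + 2*(-1 - 8)²))² = (-21/8 + (5 - 9 + 2*(-9)²))² = (-21/8 + (5 - 9 + 2*81))² = (-21/8 + (5 - 9 + 162))² = (-21/8 + 158)² = (1243/8)² = 1545049/64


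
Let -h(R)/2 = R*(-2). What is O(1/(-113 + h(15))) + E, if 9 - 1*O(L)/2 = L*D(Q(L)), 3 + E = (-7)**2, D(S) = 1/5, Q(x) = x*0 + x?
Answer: 16962/265 ≈ 64.008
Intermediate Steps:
h(R) = 4*R (h(R) = -2*R*(-2) = -(-4)*R = 4*R)
Q(x) = x (Q(x) = 0 + x = x)
D(S) = 1/5
E = 46 (E = -3 + (-7)**2 = -3 + 49 = 46)
O(L) = 18 - 2*L/5
O(1/(-113 + h(15))) + E = (18 - 2/(5*(-113 + 4*15))) + 46 = (18 - 2/(5*(-113 + 60))) + 46 = (18 - 2/5/(-53)) + 46 = (18 - 2/5*(-1/53)) + 46 = (18 + 2/265) + 46 = 4772/265 + 46 = 16962/265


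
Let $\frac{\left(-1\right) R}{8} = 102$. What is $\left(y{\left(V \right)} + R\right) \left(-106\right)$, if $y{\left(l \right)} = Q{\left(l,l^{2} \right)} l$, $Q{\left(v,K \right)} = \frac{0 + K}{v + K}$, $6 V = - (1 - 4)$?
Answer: $\frac{259435}{3} \approx 86478.0$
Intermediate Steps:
$R = -816$ ($R = \left(-8\right) 102 = -816$)
$V = \frac{1}{2}$ ($V = \frac{\left(-1\right) \left(1 - 4\right)}{6} = \frac{\left(-1\right) \left(-3\right)}{6} = \frac{1}{6} \cdot 3 = \frac{1}{2} \approx 0.5$)
$Q{\left(v,K \right)} = \frac{K}{K + v}$
$y{\left(l \right)} = \frac{l^{3}}{l + l^{2}}$ ($y{\left(l \right)} = \frac{l^{2}}{l^{2} + l} l = \frac{l^{2}}{l + l^{2}} l = \frac{l^{3}}{l + l^{2}}$)
$\left(y{\left(V \right)} + R\right) \left(-106\right) = \left(\frac{1}{4 \left(1 + \frac{1}{2}\right)} - 816\right) \left(-106\right) = \left(\frac{1}{4 \cdot \frac{3}{2}} - 816\right) \left(-106\right) = \left(\frac{1}{4} \cdot \frac{2}{3} - 816\right) \left(-106\right) = \left(\frac{1}{6} - 816\right) \left(-106\right) = \left(- \frac{4895}{6}\right) \left(-106\right) = \frac{259435}{3}$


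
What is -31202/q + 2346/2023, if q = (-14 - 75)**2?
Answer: -2619940/942599 ≈ -2.7795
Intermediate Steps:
q = 7921 (q = (-89)**2 = 7921)
-31202/q + 2346/2023 = -31202/7921 + 2346/2023 = -31202*1/7921 + 2346*(1/2023) = -31202/7921 + 138/119 = -2619940/942599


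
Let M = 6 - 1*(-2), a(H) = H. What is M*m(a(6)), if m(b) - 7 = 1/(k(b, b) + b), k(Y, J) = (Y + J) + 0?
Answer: 508/9 ≈ 56.444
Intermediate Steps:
M = 8 (M = 6 + 2 = 8)
k(Y, J) = J + Y (k(Y, J) = (J + Y) + 0 = J + Y)
m(b) = 7 + 1/(3*b) (m(b) = 7 + 1/((b + b) + b) = 7 + 1/(2*b + b) = 7 + 1/(3*b))
M*m(a(6)) = 8*(7 + (1/3)/6) = 8*(7 + (1/3)*(1/6)) = 8*(7 + 1/18) = 8*(127/18) = 508/9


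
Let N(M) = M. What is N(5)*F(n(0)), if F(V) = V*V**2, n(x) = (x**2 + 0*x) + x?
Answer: 0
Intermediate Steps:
n(x) = x + x**2 (n(x) = (x**2 + 0) + x = x**2 + x = x + x**2)
F(V) = V**3
N(5)*F(n(0)) = 5*(0*(1 + 0))**3 = 5*(0*1)**3 = 5*0**3 = 5*0 = 0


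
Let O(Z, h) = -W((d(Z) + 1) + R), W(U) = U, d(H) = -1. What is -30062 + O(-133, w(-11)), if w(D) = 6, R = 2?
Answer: -30064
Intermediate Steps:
O(Z, h) = -2 (O(Z, h) = -((-1 + 1) + 2) = -(0 + 2) = -1*2 = -2)
-30062 + O(-133, w(-11)) = -30062 - 2 = -30064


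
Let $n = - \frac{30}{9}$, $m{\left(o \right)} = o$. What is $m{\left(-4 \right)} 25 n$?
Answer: $\frac{1000}{3} \approx 333.33$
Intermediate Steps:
$n = - \frac{10}{3}$ ($n = \left(-30\right) \frac{1}{9} = - \frac{10}{3} \approx -3.3333$)
$m{\left(-4 \right)} 25 n = \left(-4\right) 25 \left(- \frac{10}{3}\right) = \left(-100\right) \left(- \frac{10}{3}\right) = \frac{1000}{3}$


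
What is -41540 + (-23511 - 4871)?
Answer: -69922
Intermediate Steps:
-41540 + (-23511 - 4871) = -41540 - 28382 = -69922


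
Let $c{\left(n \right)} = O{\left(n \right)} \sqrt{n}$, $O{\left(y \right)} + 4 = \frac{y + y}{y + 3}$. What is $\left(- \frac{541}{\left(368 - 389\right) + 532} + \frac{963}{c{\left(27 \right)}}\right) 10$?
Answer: $- \frac{5410}{511} - \frac{5350 \sqrt{3}}{11} \approx -852.99$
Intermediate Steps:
$O{\left(y \right)} = -4 + \frac{2 y}{3 + y}$ ($O{\left(y \right)} = -4 + \frac{y + y}{y + 3} = -4 + \frac{2 y}{3 + y}$)
$c{\left(n \right)} = \frac{2 \sqrt{n} \left(-6 - n\right)}{3 + n}$ ($c{\left(n \right)} = \frac{2 \left(-6 - n\right)}{3 + n} \sqrt{n} = \frac{2 \sqrt{n} \left(-6 - n\right)}{3 + n}$)
$\left(- \frac{541}{\left(368 - 389\right) + 532} + \frac{963}{c{\left(27 \right)}}\right) 10 = \left(- \frac{541}{\left(368 - 389\right) + 532} + \frac{963}{2 \sqrt{27} \frac{1}{3 + 27} \left(-6 - 27\right)}\right) 10 = \left(- \frac{541}{-21 + 532} + \frac{963}{2 \cdot 3 \sqrt{3} \cdot \frac{1}{30} \left(-6 - 27\right)}\right) 10 = \left(- \frac{541}{511} + \frac{963}{2 \cdot 3 \sqrt{3} \cdot \frac{1}{30} \left(-33\right)}\right) 10 = \left(\left(-541\right) \frac{1}{511} + \frac{963}{\left(- \frac{33}{5}\right) \sqrt{3}}\right) 10 = \left(- \frac{541}{511} + 963 \left(- \frac{5 \sqrt{3}}{99}\right)\right) 10 = \left(- \frac{541}{511} - \frac{535 \sqrt{3}}{11}\right) 10 = - \frac{5410}{511} - \frac{5350 \sqrt{3}}{11}$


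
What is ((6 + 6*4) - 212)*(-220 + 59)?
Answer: 29302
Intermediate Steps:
((6 + 6*4) - 212)*(-220 + 59) = ((6 + 24) - 212)*(-161) = (30 - 212)*(-161) = -182*(-161) = 29302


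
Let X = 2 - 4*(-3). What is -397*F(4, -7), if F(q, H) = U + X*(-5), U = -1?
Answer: 28187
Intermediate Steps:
X = 14 (X = 2 + 12 = 14)
F(q, H) = -71 (F(q, H) = -1 + 14*(-5) = -1 - 70 = -71)
-397*F(4, -7) = -397*(-71) = 28187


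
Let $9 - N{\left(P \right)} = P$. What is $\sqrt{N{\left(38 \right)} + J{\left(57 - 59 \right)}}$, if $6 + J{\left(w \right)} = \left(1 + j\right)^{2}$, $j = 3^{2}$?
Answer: $\sqrt{65} \approx 8.0623$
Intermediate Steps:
$j = 9$
$N{\left(P \right)} = 9 - P$
$J{\left(w \right)} = 94$ ($J{\left(w \right)} = -6 + \left(1 + 9\right)^{2} = -6 + 10^{2} = -6 + 100 = 94$)
$\sqrt{N{\left(38 \right)} + J{\left(57 - 59 \right)}} = \sqrt{\left(9 - 38\right) + 94} = \sqrt{-29 + 94} = \sqrt{65}$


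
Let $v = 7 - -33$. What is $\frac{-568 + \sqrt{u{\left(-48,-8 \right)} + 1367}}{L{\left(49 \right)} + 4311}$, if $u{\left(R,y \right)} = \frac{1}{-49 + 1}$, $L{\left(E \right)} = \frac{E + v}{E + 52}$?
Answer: $- \frac{14342}{108875} + \frac{101 \sqrt{196845}}{5226000} \approx -0.12315$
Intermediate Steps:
$v = 40$ ($v = 7 + 33 = 40$)
$L{\left(E \right)} = \frac{40 + E}{52 + E}$ ($L{\left(E \right)} = \frac{E + 40}{E + 52} = \frac{40 + E}{52 + E}$)
$u{\left(R,y \right)} = - \frac{1}{48}$ ($u{\left(R,y \right)} = \frac{1}{-48} = - \frac{1}{48}$)
$\frac{-568 + \sqrt{u{\left(-48,-8 \right)} + 1367}}{L{\left(49 \right)} + 4311} = \frac{-568 + \sqrt{- \frac{1}{48} + 1367}}{\frac{40 + 49}{52 + 49} + 4311} = \frac{-568 + \sqrt{\frac{65615}{48}}}{\frac{1}{101} \cdot 89 + 4311} = \frac{-568 + \frac{\sqrt{196845}}{12}}{\frac{1}{101} \cdot 89 + 4311} = \frac{-568 + \frac{\sqrt{196845}}{12}}{\frac{89}{101} + 4311} = \frac{-568 + \frac{\sqrt{196845}}{12}}{\frac{435500}{101}} = \left(-568 + \frac{\sqrt{196845}}{12}\right) \frac{101}{435500} = - \frac{14342}{108875} + \frac{101 \sqrt{196845}}{5226000}$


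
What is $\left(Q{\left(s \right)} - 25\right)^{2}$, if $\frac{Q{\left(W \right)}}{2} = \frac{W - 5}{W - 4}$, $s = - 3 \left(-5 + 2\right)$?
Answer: $\frac{13689}{25} \approx 547.56$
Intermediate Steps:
$s = 9$ ($s = \left(-3\right) \left(-3\right) = 9$)
$Q{\left(W \right)} = \frac{2 \left(-5 + W\right)}{-4 + W}$ ($Q{\left(W \right)} = 2 \frac{W - 5}{W - 4} = 2 \frac{W - 5}{-4 + W} = 2 \frac{-5 + W}{-4 + W} = \frac{2 \left(-5 + W\right)}{-4 + W}$)
$\left(Q{\left(s \right)} - 25\right)^{2} = \left(\frac{2 \left(-5 + 9\right)}{-4 + 9} - 25\right)^{2} = \left(2 \cdot \frac{1}{5} \cdot 4 - 25\right)^{2} = \left(\frac{8}{5} - 25\right)^{2} = \left(- \frac{117}{5}\right)^{2} = \frac{13689}{25}$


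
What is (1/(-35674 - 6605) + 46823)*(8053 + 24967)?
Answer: 65367369920320/42279 ≈ 1.5461e+9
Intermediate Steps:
(1/(-35674 - 6605) + 46823)*(8053 + 24967) = (1/(-42279) + 46823)*33020 = (-1/42279 + 46823)*33020 = (1979629616/42279)*33020 = 65367369920320/42279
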